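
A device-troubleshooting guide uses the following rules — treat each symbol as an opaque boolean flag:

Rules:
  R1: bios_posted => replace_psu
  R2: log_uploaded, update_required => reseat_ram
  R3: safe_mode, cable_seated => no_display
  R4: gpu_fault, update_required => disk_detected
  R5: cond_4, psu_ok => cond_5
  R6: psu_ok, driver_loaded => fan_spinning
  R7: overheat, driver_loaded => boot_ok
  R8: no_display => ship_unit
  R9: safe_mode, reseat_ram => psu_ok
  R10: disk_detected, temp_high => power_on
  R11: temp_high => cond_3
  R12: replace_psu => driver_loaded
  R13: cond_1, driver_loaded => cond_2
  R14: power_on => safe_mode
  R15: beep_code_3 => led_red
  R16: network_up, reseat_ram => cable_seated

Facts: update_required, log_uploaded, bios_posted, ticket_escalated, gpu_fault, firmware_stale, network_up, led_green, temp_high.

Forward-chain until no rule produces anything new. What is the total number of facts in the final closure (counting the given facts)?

21

Round 1 fires R1, R2, R4, R11, giving replace_psu, reseat_ram, disk_detected, cond_3.
Round 2 fires R10, R12, R16, giving power_on, driver_loaded, cable_seated.
Round 3 fires R14, giving safe_mode.
Round 4 fires R3, R9, giving no_display, psu_ok.
Round 5 fires R6, R8, giving fan_spinning, ship_unit.
Closure: {bios_posted, cable_seated, cond_3, disk_detected, driver_loaded, fan_spinning, firmware_stale, gpu_fault, led_green, log_uploaded, network_up, no_display, power_on, psu_ok, replace_psu, reseat_ram, safe_mode, ship_unit, temp_high, ticket_escalated, update_required} — 21 facts.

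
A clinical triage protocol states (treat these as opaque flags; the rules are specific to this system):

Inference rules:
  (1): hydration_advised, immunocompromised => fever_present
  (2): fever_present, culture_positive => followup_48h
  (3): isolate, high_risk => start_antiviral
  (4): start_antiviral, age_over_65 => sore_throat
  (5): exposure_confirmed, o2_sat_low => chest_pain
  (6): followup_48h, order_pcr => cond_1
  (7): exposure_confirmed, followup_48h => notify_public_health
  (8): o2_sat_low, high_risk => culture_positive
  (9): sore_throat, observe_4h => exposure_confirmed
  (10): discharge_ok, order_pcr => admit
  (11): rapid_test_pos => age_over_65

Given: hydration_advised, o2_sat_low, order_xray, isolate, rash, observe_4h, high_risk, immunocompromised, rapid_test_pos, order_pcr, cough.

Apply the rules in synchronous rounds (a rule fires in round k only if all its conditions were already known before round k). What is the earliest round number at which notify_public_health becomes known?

4

Round 1 — (1), (3), (8), (11), derive fever_present, start_antiviral, culture_positive, age_over_65.
Round 2 — (2), (4), derive followup_48h, sore_throat.
Round 3 — (6), (9), derive cond_1, exposure_confirmed.
Round 4 — (5), (7), derive chest_pain, notify_public_health.
notify_public_health first appears in round 4.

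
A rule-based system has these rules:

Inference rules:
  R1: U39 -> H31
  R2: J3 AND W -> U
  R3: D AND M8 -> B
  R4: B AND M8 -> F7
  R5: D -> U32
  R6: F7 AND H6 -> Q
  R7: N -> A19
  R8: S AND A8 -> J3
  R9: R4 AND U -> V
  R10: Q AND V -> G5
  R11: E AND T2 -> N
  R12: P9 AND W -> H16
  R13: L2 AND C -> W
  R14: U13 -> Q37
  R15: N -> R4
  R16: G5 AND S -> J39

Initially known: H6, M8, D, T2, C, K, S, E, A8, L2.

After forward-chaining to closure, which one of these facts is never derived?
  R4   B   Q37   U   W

Q37

Round 1: R3 [D AND M8 -> B]; R5 [D -> U32]; R8 [S AND A8 -> J3]; R11 [E AND T2 -> N]; R13 [L2 AND C -> W]. New: B, U32, J3, N, W.
Round 2: R2 [J3 AND W -> U]; R4 [B AND M8 -> F7]; R7 [N -> A19]; R15 [N -> R4]. New: U, F7, A19, R4.
Round 3: R6 [F7 AND H6 -> Q]; R9 [R4 AND U -> V]. New: Q, V.
Round 4: R10 [Q AND V -> G5]. New: G5.
Round 5: R16 [G5 AND S -> J39]. New: J39.
Derived: R4 (round 2), U (round 2), B (round 1), W (round 1). Q37 never appears in any round.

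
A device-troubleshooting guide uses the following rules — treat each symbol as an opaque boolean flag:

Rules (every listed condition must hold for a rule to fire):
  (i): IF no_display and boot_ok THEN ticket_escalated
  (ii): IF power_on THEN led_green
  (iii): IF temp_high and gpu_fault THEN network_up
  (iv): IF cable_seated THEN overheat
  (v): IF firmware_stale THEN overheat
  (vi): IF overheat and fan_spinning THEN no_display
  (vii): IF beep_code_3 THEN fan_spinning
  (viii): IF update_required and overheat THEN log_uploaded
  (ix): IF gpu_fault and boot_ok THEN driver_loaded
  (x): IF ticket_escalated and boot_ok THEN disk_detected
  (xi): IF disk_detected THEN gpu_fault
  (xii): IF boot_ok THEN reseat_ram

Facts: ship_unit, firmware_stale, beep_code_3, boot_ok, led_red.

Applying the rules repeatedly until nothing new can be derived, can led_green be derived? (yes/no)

no

Round 1: (v) [IF firmware_stale THEN overheat]; (vii) [IF beep_code_3 THEN fan_spinning]; (xii) [IF boot_ok THEN reseat_ram]. Adds overheat, fan_spinning, reseat_ram.
Round 2: (vi) [IF overheat and fan_spinning THEN no_display]. Adds no_display.
Round 3: (i) [IF no_display and boot_ok THEN ticket_escalated]. Adds ticket_escalated.
Round 4: (x) [IF ticket_escalated and boot_ok THEN disk_detected]. Adds disk_detected.
Round 5: (xi) [IF disk_detected THEN gpu_fault]. Adds gpu_fault.
Round 6: (ix) [IF gpu_fault and boot_ok THEN driver_loaded]. Adds driver_loaded.
Fixed point reached. led_green is concluded only by (ii); (ii) needs power_on (never derived).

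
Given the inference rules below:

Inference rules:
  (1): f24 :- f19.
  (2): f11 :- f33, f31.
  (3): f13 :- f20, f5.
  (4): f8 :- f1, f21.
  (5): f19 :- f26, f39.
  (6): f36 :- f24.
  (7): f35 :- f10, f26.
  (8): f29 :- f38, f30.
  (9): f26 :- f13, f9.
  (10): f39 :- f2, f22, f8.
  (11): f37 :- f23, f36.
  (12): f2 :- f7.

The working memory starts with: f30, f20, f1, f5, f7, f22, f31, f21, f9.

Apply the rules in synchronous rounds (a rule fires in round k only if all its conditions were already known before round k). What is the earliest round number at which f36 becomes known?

5

Round 1 — (3), (4), (12), derive f13, f8, f2.
Round 2 — (9), (10), derive f26, f39.
Round 3 — (5), derive f19.
Round 4 — (1), derive f24.
Round 5 — (6), derive f36.
f36 first appears in round 5.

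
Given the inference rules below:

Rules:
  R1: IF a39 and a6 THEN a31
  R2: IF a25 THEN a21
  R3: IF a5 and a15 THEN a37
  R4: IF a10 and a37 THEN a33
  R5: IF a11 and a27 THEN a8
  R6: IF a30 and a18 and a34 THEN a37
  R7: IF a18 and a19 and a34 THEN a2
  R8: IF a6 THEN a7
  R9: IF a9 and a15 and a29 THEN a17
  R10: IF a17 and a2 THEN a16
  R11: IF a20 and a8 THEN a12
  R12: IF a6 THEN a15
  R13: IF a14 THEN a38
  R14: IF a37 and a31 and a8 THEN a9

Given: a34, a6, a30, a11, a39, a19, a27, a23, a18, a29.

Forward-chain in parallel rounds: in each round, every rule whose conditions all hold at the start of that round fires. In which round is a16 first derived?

Round 1 — R1, R5, R6, R7, R8, R12, derive a31, a8, a37, a2, a7, a15.
Round 2 — R14, derive a9.
Round 3 — R9, derive a17.
Round 4 — R10, derive a16.
a16 first appears in round 4.

4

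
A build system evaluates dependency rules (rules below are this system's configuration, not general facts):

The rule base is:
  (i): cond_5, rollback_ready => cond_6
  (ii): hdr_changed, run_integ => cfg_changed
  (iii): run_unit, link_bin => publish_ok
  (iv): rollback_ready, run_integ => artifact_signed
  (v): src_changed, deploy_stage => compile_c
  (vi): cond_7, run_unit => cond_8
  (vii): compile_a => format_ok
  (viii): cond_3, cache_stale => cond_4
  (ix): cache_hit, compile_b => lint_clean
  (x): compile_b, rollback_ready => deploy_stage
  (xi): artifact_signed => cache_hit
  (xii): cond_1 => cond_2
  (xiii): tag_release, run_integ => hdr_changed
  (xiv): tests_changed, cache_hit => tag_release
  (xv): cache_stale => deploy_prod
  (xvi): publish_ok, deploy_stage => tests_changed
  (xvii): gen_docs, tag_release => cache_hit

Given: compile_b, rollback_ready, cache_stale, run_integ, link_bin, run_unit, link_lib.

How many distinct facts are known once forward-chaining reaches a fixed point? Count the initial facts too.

[1] (iii) [run_unit, link_bin => publish_ok]; (iv) [rollback_ready, run_integ => artifact_signed]; (x) [compile_b, rollback_ready => deploy_stage]; (xv) [cache_stale => deploy_prod]. ⇒ new: publish_ok, artifact_signed, deploy_stage, deploy_prod.
[2] (xi) [artifact_signed => cache_hit]; (xvi) [publish_ok, deploy_stage => tests_changed]. ⇒ new: cache_hit, tests_changed.
[3] (ix) [cache_hit, compile_b => lint_clean]; (xiv) [tests_changed, cache_hit => tag_release]. ⇒ new: lint_clean, tag_release.
[4] (xiii) [tag_release, run_integ => hdr_changed]. ⇒ new: hdr_changed.
[5] (ii) [hdr_changed, run_integ => cfg_changed]. ⇒ new: cfg_changed.
Closure: {artifact_signed, cache_hit, cache_stale, cfg_changed, compile_b, deploy_prod, deploy_stage, hdr_changed, link_bin, link_lib, lint_clean, publish_ok, rollback_ready, run_integ, run_unit, tag_release, tests_changed} — 17 facts.

17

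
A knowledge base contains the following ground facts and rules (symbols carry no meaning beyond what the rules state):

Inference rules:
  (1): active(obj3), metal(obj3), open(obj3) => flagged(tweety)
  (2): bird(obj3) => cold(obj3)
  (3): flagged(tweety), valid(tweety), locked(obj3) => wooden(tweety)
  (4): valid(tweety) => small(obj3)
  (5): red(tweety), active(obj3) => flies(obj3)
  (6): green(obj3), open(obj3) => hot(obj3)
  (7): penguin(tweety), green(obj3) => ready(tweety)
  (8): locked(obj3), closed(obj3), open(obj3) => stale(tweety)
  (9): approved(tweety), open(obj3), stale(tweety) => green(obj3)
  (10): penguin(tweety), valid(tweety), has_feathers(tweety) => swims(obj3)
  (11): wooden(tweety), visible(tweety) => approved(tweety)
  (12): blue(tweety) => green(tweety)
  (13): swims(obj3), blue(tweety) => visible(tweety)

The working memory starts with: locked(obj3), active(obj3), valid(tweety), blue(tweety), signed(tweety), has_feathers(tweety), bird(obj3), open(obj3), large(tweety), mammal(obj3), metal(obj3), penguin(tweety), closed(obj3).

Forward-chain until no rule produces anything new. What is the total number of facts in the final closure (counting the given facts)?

Round 1: (1) [active(obj3), metal(obj3), open(obj3) => flagged(tweety)]; (2) [bird(obj3) => cold(obj3)]; (4) [valid(tweety) => small(obj3)]; (8) [locked(obj3), closed(obj3), open(obj3) => stale(tweety)]; (10) [penguin(tweety), valid(tweety), has_feathers(tweety) => swims(obj3)]; (12) [blue(tweety) => green(tweety)]. New: flagged(tweety), cold(obj3), small(obj3), stale(tweety), swims(obj3), green(tweety).
Round 2: (3) [flagged(tweety), valid(tweety), locked(obj3) => wooden(tweety)]; (13) [swims(obj3), blue(tweety) => visible(tweety)]. New: wooden(tweety), visible(tweety).
Round 3: (11) [wooden(tweety), visible(tweety) => approved(tweety)]. New: approved(tweety).
Round 4: (9) [approved(tweety), open(obj3), stale(tweety) => green(obj3)]. New: green(obj3).
Round 5: (6) [green(obj3), open(obj3) => hot(obj3)]; (7) [penguin(tweety), green(obj3) => ready(tweety)]. New: hot(obj3), ready(tweety).
Closure: {active(obj3), approved(tweety), bird(obj3), blue(tweety), closed(obj3), cold(obj3), flagged(tweety), green(obj3), green(tweety), has_feathers(tweety), hot(obj3), large(tweety), locked(obj3), mammal(obj3), metal(obj3), open(obj3), penguin(tweety), ready(tweety), signed(tweety), small(obj3), stale(tweety), swims(obj3), valid(tweety), visible(tweety), wooden(tweety)} — 25 facts.

25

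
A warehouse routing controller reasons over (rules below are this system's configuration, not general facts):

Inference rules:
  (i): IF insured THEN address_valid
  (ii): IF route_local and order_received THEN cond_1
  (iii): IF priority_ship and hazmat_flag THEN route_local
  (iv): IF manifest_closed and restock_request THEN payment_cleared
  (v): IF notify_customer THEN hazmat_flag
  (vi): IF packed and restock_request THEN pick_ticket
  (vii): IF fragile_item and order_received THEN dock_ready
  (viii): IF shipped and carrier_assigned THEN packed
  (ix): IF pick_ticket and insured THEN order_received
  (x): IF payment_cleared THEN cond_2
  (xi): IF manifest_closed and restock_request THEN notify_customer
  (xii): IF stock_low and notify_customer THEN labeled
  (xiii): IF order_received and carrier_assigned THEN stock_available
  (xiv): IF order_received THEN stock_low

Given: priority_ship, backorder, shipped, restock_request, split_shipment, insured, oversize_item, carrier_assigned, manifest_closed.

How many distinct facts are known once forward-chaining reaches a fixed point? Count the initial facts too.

22

[1] (i) [IF insured THEN address_valid]; (iv) [IF manifest_closed and restock_request THEN payment_cleared]; (viii) [IF shipped and carrier_assigned THEN packed]; (xi) [IF manifest_closed and restock_request THEN notify_customer]. ⇒ new: address_valid, payment_cleared, packed, notify_customer.
[2] (v) [IF notify_customer THEN hazmat_flag]; (vi) [IF packed and restock_request THEN pick_ticket]; (x) [IF payment_cleared THEN cond_2]. ⇒ new: hazmat_flag, pick_ticket, cond_2.
[3] (iii) [IF priority_ship and hazmat_flag THEN route_local]; (ix) [IF pick_ticket and insured THEN order_received]. ⇒ new: route_local, order_received.
[4] (ii) [IF route_local and order_received THEN cond_1]; (xiii) [IF order_received and carrier_assigned THEN stock_available]; (xiv) [IF order_received THEN stock_low]. ⇒ new: cond_1, stock_available, stock_low.
[5] (xii) [IF stock_low and notify_customer THEN labeled]. ⇒ new: labeled.
Closure: {address_valid, backorder, carrier_assigned, cond_1, cond_2, hazmat_flag, insured, labeled, manifest_closed, notify_customer, order_received, oversize_item, packed, payment_cleared, pick_ticket, priority_ship, restock_request, route_local, shipped, split_shipment, stock_available, stock_low} — 22 facts.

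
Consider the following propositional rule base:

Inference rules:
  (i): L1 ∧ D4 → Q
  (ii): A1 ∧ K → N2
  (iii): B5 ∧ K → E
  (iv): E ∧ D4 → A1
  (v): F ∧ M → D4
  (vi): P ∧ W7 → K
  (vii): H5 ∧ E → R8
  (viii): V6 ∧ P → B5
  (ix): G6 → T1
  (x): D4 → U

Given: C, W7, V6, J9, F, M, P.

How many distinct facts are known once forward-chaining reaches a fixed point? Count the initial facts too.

14

[1] (v) [F ∧ M → D4]; (vi) [P ∧ W7 → K]; (viii) [V6 ∧ P → B5]. ⇒ new: D4, K, B5.
[2] (iii) [B5 ∧ K → E]; (x) [D4 → U]. ⇒ new: E, U.
[3] (iv) [E ∧ D4 → A1]. ⇒ new: A1.
[4] (ii) [A1 ∧ K → N2]. ⇒ new: N2.
Closure: {A1, B5, C, D4, E, F, J9, K, M, N2, P, U, V6, W7} — 14 facts.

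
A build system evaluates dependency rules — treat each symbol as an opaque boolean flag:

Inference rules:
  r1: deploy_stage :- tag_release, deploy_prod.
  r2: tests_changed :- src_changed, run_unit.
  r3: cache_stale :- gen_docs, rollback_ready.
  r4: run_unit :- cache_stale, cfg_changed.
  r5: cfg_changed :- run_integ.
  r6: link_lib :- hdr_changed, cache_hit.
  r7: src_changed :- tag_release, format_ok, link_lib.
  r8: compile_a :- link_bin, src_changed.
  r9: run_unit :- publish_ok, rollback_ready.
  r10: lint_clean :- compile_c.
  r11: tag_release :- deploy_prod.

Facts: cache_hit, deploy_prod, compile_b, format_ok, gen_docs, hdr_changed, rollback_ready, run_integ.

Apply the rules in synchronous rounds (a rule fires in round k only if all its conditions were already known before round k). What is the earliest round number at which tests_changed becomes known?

3

[1] r3 [cache_stale :- gen_docs, rollback_ready.]; r5 [cfg_changed :- run_integ.]; r6 [link_lib :- hdr_changed, cache_hit.]; r11 [tag_release :- deploy_prod.]. ⇒ new: cache_stale, cfg_changed, link_lib, tag_release.
[2] r1 [deploy_stage :- tag_release, deploy_prod.]; r4 [run_unit :- cache_stale, cfg_changed.]; r7 [src_changed :- tag_release, format_ok, link_lib.]. ⇒ new: deploy_stage, run_unit, src_changed.
[3] r2 [tests_changed :- src_changed, run_unit.]. ⇒ new: tests_changed.
tests_changed first appears in round 3.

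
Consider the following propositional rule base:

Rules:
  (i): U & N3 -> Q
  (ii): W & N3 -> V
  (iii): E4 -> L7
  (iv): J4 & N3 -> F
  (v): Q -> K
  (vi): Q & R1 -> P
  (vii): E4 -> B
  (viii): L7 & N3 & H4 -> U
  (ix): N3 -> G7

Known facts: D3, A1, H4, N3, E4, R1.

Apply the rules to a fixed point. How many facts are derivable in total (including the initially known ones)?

Round 1: (iii) [E4 -> L7]; (vii) [E4 -> B]; (ix) [N3 -> G7]. Adds L7, B, G7.
Round 2: (viii) [L7 & N3 & H4 -> U]. Adds U.
Round 3: (i) [U & N3 -> Q]. Adds Q.
Round 4: (v) [Q -> K]; (vi) [Q & R1 -> P]. Adds K, P.
Closure: {A1, B, D3, E4, G7, H4, K, L7, N3, P, Q, R1, U} — 13 facts.

13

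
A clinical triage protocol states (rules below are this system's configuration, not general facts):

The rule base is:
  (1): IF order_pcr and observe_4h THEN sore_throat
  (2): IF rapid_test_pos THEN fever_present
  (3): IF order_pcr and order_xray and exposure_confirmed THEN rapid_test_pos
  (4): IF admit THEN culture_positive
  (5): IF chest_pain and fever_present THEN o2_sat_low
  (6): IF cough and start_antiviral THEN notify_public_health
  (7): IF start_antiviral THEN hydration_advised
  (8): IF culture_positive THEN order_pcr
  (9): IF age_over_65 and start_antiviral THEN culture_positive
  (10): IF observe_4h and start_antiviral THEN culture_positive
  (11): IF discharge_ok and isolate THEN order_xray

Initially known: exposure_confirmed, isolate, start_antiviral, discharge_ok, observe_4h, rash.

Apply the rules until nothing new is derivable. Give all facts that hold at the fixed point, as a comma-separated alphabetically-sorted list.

Round 1: (7) [IF start_antiviral THEN hydration_advised]; (10) [IF observe_4h and start_antiviral THEN culture_positive]; (11) [IF discharge_ok and isolate THEN order_xray]. Adds hydration_advised, culture_positive, order_xray.
Round 2: (8) [IF culture_positive THEN order_pcr]. Adds order_pcr.
Round 3: (1) [IF order_pcr and observe_4h THEN sore_throat]; (3) [IF order_pcr and order_xray and exposure_confirmed THEN rapid_test_pos]. Adds sore_throat, rapid_test_pos.
Round 4: (2) [IF rapid_test_pos THEN fever_present]. Adds fever_present.

culture_positive, discharge_ok, exposure_confirmed, fever_present, hydration_advised, isolate, observe_4h, order_pcr, order_xray, rapid_test_pos, rash, sore_throat, start_antiviral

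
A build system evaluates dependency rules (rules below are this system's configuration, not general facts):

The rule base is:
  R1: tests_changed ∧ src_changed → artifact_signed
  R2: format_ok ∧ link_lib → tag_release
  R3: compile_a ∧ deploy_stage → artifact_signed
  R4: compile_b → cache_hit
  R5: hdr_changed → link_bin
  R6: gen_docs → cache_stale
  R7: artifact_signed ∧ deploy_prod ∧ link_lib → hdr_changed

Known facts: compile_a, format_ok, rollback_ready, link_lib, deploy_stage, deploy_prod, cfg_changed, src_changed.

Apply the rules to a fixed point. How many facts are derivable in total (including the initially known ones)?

12

Round 1 fires R2, R3, giving tag_release, artifact_signed.
Round 2 fires R7, giving hdr_changed.
Round 3 fires R5, giving link_bin.
Closure: {artifact_signed, cfg_changed, compile_a, deploy_prod, deploy_stage, format_ok, hdr_changed, link_bin, link_lib, rollback_ready, src_changed, tag_release} — 12 facts.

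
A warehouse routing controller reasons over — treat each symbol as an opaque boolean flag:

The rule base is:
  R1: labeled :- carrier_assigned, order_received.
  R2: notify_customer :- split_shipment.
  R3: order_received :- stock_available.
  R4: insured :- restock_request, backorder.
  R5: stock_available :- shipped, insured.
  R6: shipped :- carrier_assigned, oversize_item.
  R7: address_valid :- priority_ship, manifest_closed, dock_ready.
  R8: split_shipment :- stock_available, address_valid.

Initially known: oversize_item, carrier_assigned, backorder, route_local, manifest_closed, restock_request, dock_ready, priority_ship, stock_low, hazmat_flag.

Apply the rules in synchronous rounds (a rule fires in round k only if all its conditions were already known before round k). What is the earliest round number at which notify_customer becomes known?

Round 1: R4 [insured :- restock_request, backorder.]; R6 [shipped :- carrier_assigned, oversize_item.]; R7 [address_valid :- priority_ship, manifest_closed, dock_ready.]. New: insured, shipped, address_valid.
Round 2: R5 [stock_available :- shipped, insured.]. New: stock_available.
Round 3: R3 [order_received :- stock_available.]; R8 [split_shipment :- stock_available, address_valid.]. New: order_received, split_shipment.
Round 4: R1 [labeled :- carrier_assigned, order_received.]; R2 [notify_customer :- split_shipment.]. New: labeled, notify_customer.
notify_customer first appears in round 4.

4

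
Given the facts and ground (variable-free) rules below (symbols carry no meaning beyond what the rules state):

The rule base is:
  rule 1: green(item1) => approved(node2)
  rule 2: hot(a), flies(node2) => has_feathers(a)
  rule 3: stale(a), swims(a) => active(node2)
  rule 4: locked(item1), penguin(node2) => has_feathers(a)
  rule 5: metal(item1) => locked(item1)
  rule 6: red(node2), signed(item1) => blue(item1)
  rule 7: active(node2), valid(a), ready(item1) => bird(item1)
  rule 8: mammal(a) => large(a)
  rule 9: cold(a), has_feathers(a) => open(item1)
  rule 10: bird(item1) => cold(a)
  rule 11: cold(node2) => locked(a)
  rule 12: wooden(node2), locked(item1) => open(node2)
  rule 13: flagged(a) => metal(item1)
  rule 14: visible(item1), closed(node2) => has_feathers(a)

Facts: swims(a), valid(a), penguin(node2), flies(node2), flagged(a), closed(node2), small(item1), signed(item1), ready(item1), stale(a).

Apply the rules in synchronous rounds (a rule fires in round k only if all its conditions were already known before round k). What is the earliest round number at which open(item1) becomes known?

Round 1: rule 3 [stale(a), swims(a) => active(node2)]; rule 13 [flagged(a) => metal(item1)]. New: active(node2), metal(item1).
Round 2: rule 5 [metal(item1) => locked(item1)]; rule 7 [active(node2), valid(a), ready(item1) => bird(item1)]. New: locked(item1), bird(item1).
Round 3: rule 4 [locked(item1), penguin(node2) => has_feathers(a)]; rule 10 [bird(item1) => cold(a)]. New: has_feathers(a), cold(a).
Round 4: rule 9 [cold(a), has_feathers(a) => open(item1)]. New: open(item1).
open(item1) first appears in round 4.

4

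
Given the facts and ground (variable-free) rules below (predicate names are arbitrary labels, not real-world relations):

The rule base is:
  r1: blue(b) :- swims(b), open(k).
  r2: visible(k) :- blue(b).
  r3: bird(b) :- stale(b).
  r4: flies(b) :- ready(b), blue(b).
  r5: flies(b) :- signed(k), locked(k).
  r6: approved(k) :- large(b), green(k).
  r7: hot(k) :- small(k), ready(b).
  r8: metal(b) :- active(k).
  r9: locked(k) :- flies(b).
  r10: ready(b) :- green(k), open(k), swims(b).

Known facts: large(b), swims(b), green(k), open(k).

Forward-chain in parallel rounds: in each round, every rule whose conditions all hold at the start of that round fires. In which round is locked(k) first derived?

Round 1: r1 [blue(b) :- swims(b), open(k).]; r6 [approved(k) :- large(b), green(k).]; r10 [ready(b) :- green(k), open(k), swims(b).]. New: blue(b), approved(k), ready(b).
Round 2: r2 [visible(k) :- blue(b).]; r4 [flies(b) :- ready(b), blue(b).]. New: visible(k), flies(b).
Round 3: r9 [locked(k) :- flies(b).]. New: locked(k).
locked(k) first appears in round 3.

3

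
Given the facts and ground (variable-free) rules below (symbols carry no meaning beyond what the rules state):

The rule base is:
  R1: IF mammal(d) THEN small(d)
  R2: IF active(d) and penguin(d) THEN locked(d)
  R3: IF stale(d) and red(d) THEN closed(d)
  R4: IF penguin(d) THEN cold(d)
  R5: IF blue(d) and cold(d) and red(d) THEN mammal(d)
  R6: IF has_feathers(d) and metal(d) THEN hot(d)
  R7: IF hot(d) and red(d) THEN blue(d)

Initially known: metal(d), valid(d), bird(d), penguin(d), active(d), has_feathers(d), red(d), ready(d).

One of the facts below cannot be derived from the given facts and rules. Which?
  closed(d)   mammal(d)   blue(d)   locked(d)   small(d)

closed(d)

Round 1 — R2, R4, R6, derive locked(d), cold(d), hot(d).
Round 2 — R7, derive blue(d).
Round 3 — R5, derive mammal(d).
Round 4 — R1, derive small(d).
Derived: locked(d) (round 1), small(d) (round 4), blue(d) (round 2), mammal(d) (round 3). closed(d) never appears in any round.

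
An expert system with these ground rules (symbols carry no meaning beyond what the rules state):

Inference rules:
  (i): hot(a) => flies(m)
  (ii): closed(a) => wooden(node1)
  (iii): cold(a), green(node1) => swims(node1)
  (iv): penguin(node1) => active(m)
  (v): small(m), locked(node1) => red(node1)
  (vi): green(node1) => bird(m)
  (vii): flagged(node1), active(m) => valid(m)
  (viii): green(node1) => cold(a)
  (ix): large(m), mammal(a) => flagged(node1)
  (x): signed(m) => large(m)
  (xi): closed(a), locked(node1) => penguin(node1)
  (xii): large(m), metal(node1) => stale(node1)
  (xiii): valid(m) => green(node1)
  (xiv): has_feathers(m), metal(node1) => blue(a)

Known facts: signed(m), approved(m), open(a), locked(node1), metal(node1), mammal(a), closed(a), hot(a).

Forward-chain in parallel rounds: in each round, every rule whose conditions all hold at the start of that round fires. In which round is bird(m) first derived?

Round 1 fires (i), (ii), (x), (xi), giving flies(m), wooden(node1), large(m), penguin(node1).
Round 2 fires (iv), (ix), (xii), giving active(m), flagged(node1), stale(node1).
Round 3 fires (vii), giving valid(m).
Round 4 fires (xiii), giving green(node1).
Round 5 fires (vi), (viii), giving bird(m), cold(a).
bird(m) first appears in round 5.

5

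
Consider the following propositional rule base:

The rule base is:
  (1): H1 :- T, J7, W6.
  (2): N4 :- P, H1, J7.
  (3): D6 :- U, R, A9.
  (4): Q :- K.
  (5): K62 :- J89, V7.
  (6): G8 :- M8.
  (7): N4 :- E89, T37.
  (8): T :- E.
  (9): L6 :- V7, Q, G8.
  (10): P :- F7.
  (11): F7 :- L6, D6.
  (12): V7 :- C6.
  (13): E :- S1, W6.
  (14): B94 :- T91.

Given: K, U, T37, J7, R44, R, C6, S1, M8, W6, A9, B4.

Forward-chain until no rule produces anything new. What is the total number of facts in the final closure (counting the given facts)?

Round 1: (3) [D6 :- U, R, A9.]; (4) [Q :- K.]; (6) [G8 :- M8.]; (12) [V7 :- C6.]; (13) [E :- S1, W6.]. Adds D6, Q, G8, V7, E.
Round 2: (8) [T :- E.]; (9) [L6 :- V7, Q, G8.]. Adds T, L6.
Round 3: (1) [H1 :- T, J7, W6.]; (11) [F7 :- L6, D6.]. Adds H1, F7.
Round 4: (10) [P :- F7.]. Adds P.
Round 5: (2) [N4 :- P, H1, J7.]. Adds N4.
Closure: {A9, B4, C6, D6, E, F7, G8, H1, J7, K, L6, M8, N4, P, Q, R, R44, S1, T, T37, U, V7, W6} — 23 facts.

23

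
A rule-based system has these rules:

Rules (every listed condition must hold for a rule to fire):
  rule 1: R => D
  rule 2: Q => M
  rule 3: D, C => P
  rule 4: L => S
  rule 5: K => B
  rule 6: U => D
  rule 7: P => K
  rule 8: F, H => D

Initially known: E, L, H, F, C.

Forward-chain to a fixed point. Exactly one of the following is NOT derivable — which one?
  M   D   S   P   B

M

Round 1: rule 4 [L => S]; rule 8 [F, H => D]. Adds S, D.
Round 2: rule 3 [D, C => P]. Adds P.
Round 3: rule 7 [P => K]. Adds K.
Round 4: rule 5 [K => B]. Adds B.
Derived: B (round 4), D (round 1), P (round 2), S (round 1). M never appears in any round.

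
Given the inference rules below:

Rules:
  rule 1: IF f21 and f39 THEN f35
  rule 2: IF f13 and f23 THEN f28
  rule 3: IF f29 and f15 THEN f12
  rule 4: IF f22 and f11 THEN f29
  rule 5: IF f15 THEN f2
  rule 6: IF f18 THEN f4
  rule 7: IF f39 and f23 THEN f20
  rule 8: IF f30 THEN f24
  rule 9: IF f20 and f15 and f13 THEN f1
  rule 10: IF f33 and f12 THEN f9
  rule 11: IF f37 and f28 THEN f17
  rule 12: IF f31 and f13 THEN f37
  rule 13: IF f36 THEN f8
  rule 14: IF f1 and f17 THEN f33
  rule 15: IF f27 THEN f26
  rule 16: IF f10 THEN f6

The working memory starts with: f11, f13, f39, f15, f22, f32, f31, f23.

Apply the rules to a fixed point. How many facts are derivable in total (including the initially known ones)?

18

[1] rule 2 [IF f13 and f23 THEN f28]; rule 4 [IF f22 and f11 THEN f29]; rule 5 [IF f15 THEN f2]; rule 7 [IF f39 and f23 THEN f20]; rule 12 [IF f31 and f13 THEN f37]. ⇒ new: f28, f29, f2, f20, f37.
[2] rule 3 [IF f29 and f15 THEN f12]; rule 9 [IF f20 and f15 and f13 THEN f1]; rule 11 [IF f37 and f28 THEN f17]. ⇒ new: f12, f1, f17.
[3] rule 14 [IF f1 and f17 THEN f33]. ⇒ new: f33.
[4] rule 10 [IF f33 and f12 THEN f9]. ⇒ new: f9.
Closure: {f1, f11, f12, f13, f15, f17, f2, f20, f22, f23, f28, f29, f31, f32, f33, f37, f39, f9} — 18 facts.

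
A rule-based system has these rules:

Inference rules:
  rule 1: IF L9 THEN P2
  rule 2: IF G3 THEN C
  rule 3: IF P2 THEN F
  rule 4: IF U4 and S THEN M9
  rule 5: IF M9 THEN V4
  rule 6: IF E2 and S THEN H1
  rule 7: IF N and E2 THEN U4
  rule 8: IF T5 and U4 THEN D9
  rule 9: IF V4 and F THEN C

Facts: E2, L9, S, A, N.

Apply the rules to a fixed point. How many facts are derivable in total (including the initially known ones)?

12

Round 1 fires rule 1, rule 6, rule 7, giving P2, H1, U4.
Round 2 fires rule 3, rule 4, giving F, M9.
Round 3 fires rule 5, giving V4.
Round 4 fires rule 9, giving C.
Closure: {A, C, E2, F, H1, L9, M9, N, P2, S, U4, V4} — 12 facts.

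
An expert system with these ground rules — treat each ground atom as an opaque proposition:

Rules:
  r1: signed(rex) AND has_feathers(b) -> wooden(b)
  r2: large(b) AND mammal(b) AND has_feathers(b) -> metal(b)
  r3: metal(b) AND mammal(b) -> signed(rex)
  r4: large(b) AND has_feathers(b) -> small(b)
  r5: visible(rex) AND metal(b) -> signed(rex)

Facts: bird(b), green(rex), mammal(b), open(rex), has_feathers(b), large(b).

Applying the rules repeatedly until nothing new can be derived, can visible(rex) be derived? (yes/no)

Round 1: r2 [large(b) AND mammal(b) AND has_feathers(b) -> metal(b)]; r4 [large(b) AND has_feathers(b) -> small(b)]. New: metal(b), small(b).
Round 2: r3 [metal(b) AND mammal(b) -> signed(rex)]. New: signed(rex).
Round 3: r1 [signed(rex) AND has_feathers(b) -> wooden(b)]. New: wooden(b).
Fixed point reached. No rule has visible(rex) as a consequent, and it is not given.

no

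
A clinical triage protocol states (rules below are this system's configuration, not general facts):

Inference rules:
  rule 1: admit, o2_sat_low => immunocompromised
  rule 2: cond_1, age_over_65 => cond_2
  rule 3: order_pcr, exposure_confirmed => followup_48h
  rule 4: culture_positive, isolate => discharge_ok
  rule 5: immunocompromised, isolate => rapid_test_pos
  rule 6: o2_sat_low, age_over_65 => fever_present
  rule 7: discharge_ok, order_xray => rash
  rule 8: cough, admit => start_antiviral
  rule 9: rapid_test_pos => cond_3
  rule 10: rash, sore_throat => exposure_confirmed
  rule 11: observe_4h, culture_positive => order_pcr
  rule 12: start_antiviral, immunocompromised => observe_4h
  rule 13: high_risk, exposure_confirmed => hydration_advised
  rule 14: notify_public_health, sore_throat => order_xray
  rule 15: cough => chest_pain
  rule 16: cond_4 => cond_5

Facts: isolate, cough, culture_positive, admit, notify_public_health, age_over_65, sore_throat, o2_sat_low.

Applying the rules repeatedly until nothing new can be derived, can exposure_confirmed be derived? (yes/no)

Round 1 fires rule 1, rule 4, rule 6, rule 8, rule 14, rule 15, giving immunocompromised, discharge_ok, fever_present, start_antiviral, order_xray, chest_pain.
Round 2 fires rule 5, rule 7, rule 12, giving rapid_test_pos, rash, observe_4h.
Round 3 fires rule 9, rule 10, rule 11, giving cond_3, exposure_confirmed, order_pcr.
Round 4 fires rule 3, giving followup_48h.
exposure_confirmed appears in round 3, so it is derivable.

yes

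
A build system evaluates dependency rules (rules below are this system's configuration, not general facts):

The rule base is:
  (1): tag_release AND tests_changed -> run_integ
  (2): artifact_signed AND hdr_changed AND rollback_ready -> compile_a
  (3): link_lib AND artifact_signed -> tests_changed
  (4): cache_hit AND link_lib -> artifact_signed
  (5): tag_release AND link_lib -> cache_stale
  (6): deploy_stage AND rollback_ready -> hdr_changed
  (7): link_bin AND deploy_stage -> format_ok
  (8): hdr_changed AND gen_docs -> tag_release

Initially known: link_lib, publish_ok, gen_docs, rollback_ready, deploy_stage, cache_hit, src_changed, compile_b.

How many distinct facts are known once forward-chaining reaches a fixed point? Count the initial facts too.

Round 1 fires (4), (6), giving artifact_signed, hdr_changed.
Round 2 fires (2), (3), (8), giving compile_a, tests_changed, tag_release.
Round 3 fires (1), (5), giving run_integ, cache_stale.
Closure: {artifact_signed, cache_hit, cache_stale, compile_a, compile_b, deploy_stage, gen_docs, hdr_changed, link_lib, publish_ok, rollback_ready, run_integ, src_changed, tag_release, tests_changed} — 15 facts.

15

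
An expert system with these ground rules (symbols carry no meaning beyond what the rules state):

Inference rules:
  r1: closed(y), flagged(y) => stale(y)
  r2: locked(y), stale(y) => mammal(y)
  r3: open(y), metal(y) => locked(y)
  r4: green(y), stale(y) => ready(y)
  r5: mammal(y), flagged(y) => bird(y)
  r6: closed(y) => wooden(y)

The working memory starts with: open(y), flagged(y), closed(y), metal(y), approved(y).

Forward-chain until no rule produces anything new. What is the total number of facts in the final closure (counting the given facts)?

Round 1 — r1, r3, r6, derive stale(y), locked(y), wooden(y).
Round 2 — r2, derive mammal(y).
Round 3 — r5, derive bird(y).
Closure: {approved(y), bird(y), closed(y), flagged(y), locked(y), mammal(y), metal(y), open(y), stale(y), wooden(y)} — 10 facts.

10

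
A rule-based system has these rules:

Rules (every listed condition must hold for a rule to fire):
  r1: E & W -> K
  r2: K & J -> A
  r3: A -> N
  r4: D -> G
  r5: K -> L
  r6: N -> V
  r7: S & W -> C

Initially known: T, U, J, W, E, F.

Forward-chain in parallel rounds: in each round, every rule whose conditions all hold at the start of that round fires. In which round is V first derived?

4

Round 1: r1 [E & W -> K]. Adds K.
Round 2: r2 [K & J -> A]; r5 [K -> L]. Adds A, L.
Round 3: r3 [A -> N]. Adds N.
Round 4: r6 [N -> V]. Adds V.
V first appears in round 4.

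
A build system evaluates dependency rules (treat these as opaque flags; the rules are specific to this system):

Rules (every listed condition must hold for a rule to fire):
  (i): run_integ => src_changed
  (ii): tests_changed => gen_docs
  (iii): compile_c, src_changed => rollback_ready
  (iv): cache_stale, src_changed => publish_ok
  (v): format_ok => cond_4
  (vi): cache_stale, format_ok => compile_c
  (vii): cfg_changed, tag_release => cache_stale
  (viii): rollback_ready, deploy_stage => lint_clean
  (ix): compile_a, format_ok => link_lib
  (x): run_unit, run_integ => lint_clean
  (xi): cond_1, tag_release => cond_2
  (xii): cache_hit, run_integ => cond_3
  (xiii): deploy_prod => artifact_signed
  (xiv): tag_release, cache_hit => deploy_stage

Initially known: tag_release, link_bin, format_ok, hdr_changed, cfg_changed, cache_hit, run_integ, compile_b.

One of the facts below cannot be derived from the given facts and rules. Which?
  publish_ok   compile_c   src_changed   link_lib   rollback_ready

[1] (i) [run_integ => src_changed]; (v) [format_ok => cond_4]; (vii) [cfg_changed, tag_release => cache_stale]; (xii) [cache_hit, run_integ => cond_3]; (xiv) [tag_release, cache_hit => deploy_stage]. ⇒ new: src_changed, cond_4, cache_stale, cond_3, deploy_stage.
[2] (iv) [cache_stale, src_changed => publish_ok]; (vi) [cache_stale, format_ok => compile_c]. ⇒ new: publish_ok, compile_c.
[3] (iii) [compile_c, src_changed => rollback_ready]. ⇒ new: rollback_ready.
[4] (viii) [rollback_ready, deploy_stage => lint_clean]. ⇒ new: lint_clean.
Derived: rollback_ready (round 3), src_changed (round 1), compile_c (round 2), publish_ok (round 2). link_lib never appears in any round.

link_lib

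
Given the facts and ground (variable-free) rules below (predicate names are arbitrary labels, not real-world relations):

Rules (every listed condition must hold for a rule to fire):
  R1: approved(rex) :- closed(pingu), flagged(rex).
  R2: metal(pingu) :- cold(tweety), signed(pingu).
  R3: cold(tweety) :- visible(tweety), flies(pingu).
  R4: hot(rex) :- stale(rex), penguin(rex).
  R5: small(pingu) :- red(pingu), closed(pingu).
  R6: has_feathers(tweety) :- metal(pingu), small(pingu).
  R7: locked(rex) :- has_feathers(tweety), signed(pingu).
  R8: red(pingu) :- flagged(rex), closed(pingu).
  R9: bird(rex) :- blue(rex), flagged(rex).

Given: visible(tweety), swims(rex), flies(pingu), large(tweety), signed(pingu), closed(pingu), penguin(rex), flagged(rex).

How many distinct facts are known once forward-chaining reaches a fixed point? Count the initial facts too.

15

Round 1: R1 [approved(rex) :- closed(pingu), flagged(rex).]; R3 [cold(tweety) :- visible(tweety), flies(pingu).]; R8 [red(pingu) :- flagged(rex), closed(pingu).]. Adds approved(rex), cold(tweety), red(pingu).
Round 2: R2 [metal(pingu) :- cold(tweety), signed(pingu).]; R5 [small(pingu) :- red(pingu), closed(pingu).]. Adds metal(pingu), small(pingu).
Round 3: R6 [has_feathers(tweety) :- metal(pingu), small(pingu).]. Adds has_feathers(tweety).
Round 4: R7 [locked(rex) :- has_feathers(tweety), signed(pingu).]. Adds locked(rex).
Closure: {approved(rex), closed(pingu), cold(tweety), flagged(rex), flies(pingu), has_feathers(tweety), large(tweety), locked(rex), metal(pingu), penguin(rex), red(pingu), signed(pingu), small(pingu), swims(rex), visible(tweety)} — 15 facts.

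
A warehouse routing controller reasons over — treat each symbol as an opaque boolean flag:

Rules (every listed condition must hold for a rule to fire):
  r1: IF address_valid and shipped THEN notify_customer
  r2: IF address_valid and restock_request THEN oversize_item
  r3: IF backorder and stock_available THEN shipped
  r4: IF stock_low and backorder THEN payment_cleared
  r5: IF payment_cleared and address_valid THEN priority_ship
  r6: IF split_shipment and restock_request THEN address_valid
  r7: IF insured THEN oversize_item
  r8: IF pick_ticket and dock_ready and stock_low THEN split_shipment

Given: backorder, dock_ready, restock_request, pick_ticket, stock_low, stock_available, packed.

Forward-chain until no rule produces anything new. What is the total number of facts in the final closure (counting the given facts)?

14

Round 1 fires r3, r4, r8, giving shipped, payment_cleared, split_shipment.
Round 2 fires r6, giving address_valid.
Round 3 fires r1, r2, r5, giving notify_customer, oversize_item, priority_ship.
Closure: {address_valid, backorder, dock_ready, notify_customer, oversize_item, packed, payment_cleared, pick_ticket, priority_ship, restock_request, shipped, split_shipment, stock_available, stock_low} — 14 facts.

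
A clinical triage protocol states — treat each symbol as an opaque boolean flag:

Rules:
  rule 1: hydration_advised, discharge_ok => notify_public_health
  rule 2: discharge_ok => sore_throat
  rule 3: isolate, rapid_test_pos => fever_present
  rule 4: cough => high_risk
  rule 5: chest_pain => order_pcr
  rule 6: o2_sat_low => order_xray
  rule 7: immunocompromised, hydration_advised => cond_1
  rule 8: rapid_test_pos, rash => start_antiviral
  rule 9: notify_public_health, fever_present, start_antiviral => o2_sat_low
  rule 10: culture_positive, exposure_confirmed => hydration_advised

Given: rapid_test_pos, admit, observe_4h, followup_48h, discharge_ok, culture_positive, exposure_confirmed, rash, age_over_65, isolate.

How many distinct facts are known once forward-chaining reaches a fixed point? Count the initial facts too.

Round 1 fires rule 2, rule 3, rule 8, rule 10, giving sore_throat, fever_present, start_antiviral, hydration_advised.
Round 2 fires rule 1, giving notify_public_health.
Round 3 fires rule 9, giving o2_sat_low.
Round 4 fires rule 6, giving order_xray.
Closure: {admit, age_over_65, culture_positive, discharge_ok, exposure_confirmed, fever_present, followup_48h, hydration_advised, isolate, notify_public_health, o2_sat_low, observe_4h, order_xray, rapid_test_pos, rash, sore_throat, start_antiviral} — 17 facts.

17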